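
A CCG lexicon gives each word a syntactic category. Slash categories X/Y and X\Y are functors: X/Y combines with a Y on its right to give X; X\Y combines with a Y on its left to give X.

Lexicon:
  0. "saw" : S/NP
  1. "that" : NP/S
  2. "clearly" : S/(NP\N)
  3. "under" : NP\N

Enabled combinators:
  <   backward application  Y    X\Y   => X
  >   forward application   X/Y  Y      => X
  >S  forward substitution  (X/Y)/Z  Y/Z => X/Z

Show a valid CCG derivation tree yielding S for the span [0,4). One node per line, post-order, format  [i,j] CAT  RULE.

[0,1] S/NP  lex  "saw"
[1,2] NP/S  lex  "that"
[2,3] S/(NP\N)  lex  "clearly"
[3,4] NP\N  lex  "under"
[2,4] S  >  k=3
[1,4] NP  >  k=2
[0,4] S  >  k=1

[0,4] S   >
  [0,1] "saw" : S/NP
  [1,4] NP   >
    [1,2] "that" : NP/S
    [2,4] S   >
      [2,3] "clearly" : S/(NP\N)
      [3,4] "under" : NP\N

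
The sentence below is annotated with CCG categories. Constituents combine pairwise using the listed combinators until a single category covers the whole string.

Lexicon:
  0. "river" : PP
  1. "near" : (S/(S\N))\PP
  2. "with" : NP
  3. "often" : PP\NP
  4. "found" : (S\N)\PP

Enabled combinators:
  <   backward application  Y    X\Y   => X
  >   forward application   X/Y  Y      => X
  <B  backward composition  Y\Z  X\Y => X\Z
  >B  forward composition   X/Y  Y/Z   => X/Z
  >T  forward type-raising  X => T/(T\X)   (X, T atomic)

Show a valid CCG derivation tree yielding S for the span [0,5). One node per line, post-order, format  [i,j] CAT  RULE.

[0,5] S   >
  [0,2] S/(S\N)   <
    [0,1] "river" : PP
    [1,2] "near" : (S/(S\N))\PP
  [2,5] S\N   <
    [2,4] PP   >
      [2,3] PP/(PP\NP)   >T
        [2,3] "with" : NP
      [3,4] "often" : PP\NP
    [4,5] "found" : (S\N)\PP

[0,1] PP  lex  "river"
[1,2] (S/(S\N))\PP  lex  "near"
[0,2] S/(S\N)  <  k=1
[2,3] NP  lex  "with"
[2,3] PP/(PP\NP)  >T
[3,4] PP\NP  lex  "often"
[2,4] PP  >  k=3
[4,5] (S\N)\PP  lex  "found"
[2,5] S\N  <  k=4
[0,5] S  >  k=2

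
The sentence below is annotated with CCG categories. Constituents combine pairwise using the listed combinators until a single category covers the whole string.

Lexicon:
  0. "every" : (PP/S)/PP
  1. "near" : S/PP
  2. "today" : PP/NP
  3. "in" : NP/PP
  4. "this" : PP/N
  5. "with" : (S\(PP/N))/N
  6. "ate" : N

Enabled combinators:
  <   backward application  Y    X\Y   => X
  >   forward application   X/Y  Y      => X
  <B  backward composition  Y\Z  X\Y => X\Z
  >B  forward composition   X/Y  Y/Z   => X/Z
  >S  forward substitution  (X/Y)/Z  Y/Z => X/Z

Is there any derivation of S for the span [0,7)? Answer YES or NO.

YES

[0,7] S   <
  [0,5] PP/N   >B
    [0,4] PP/PP   >B
      [0,2] PP/PP   >S
        [0,1] "every" : (PP/S)/PP
        [1,2] "near" : S/PP
      [2,4] PP/PP   >B
        [2,3] "today" : PP/NP
        [3,4] "in" : NP/PP
    [4,5] "this" : PP/N
  [5,7] S\(PP/N)   >
    [5,6] "with" : (S\(PP/N))/N
    [6,7] "ate" : N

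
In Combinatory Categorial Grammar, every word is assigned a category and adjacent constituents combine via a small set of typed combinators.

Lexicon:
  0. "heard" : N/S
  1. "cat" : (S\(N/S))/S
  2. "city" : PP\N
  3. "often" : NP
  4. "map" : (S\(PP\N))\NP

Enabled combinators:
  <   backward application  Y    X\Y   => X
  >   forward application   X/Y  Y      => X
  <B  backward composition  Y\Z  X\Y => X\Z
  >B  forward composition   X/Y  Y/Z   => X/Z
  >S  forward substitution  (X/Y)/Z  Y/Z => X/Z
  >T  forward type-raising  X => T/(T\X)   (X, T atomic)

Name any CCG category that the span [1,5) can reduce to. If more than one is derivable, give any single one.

S\(N/S)

[0,5] S   <
  [0,1] "heard" : N/S
  [1,5] S\(N/S)   >
    [1,2] "cat" : (S\(N/S))/S
    [2,5] S   <
      [2,3] "city" : PP\N
      [3,5] S\(PP\N)   <
        [3,4] "often" : NP
        [4,5] "map" : (S\(PP\N))\NP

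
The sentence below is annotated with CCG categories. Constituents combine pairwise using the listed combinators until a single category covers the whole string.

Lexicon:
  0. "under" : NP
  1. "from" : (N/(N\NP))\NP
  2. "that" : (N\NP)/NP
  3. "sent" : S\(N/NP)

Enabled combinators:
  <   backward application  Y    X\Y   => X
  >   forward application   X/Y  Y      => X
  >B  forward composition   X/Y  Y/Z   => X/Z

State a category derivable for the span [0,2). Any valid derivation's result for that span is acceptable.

[0,4] S   <
  [0,3] N/NP   >B
    [0,2] N/(N\NP)   <
      [0,1] "under" : NP
      [1,2] "from" : (N/(N\NP))\NP
    [2,3] "that" : (N\NP)/NP
  [3,4] "sent" : S\(N/NP)

N/(N\NP)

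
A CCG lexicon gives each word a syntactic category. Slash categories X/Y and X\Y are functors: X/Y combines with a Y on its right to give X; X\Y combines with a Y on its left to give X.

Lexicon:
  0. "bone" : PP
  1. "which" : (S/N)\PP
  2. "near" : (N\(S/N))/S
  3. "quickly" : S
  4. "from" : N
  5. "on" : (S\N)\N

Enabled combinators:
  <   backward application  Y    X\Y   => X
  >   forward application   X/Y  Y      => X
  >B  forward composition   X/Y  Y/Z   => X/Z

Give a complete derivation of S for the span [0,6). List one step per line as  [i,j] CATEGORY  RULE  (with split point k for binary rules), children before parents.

[0,6] S   <
  [0,4] N   <
    [0,2] S/N   <
      [0,1] "bone" : PP
      [1,2] "which" : (S/N)\PP
    [2,4] N\(S/N)   >
      [2,3] "near" : (N\(S/N))/S
      [3,4] "quickly" : S
  [4,6] S\N   <
    [4,5] "from" : N
    [5,6] "on" : (S\N)\N

[0,1] PP  lex  "bone"
[1,2] (S/N)\PP  lex  "which"
[0,2] S/N  <  k=1
[2,3] (N\(S/N))/S  lex  "near"
[3,4] S  lex  "quickly"
[2,4] N\(S/N)  >  k=3
[0,4] N  <  k=2
[4,5] N  lex  "from"
[5,6] (S\N)\N  lex  "on"
[4,6] S\N  <  k=5
[0,6] S  <  k=4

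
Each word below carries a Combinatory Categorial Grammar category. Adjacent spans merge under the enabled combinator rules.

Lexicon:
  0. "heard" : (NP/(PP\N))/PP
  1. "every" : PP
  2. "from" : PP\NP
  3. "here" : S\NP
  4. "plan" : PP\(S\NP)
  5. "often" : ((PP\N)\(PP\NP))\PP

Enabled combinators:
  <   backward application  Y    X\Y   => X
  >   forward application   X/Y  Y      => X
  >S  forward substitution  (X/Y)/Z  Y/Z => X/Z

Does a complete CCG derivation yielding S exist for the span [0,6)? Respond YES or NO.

NO

(NP/(PP\N))/PP PP PP\NP S\NP PP\(S\NP) ((PP\N)\(PP\NP))\PP
CKY chart[0,6] = {NP}; S ∉ chart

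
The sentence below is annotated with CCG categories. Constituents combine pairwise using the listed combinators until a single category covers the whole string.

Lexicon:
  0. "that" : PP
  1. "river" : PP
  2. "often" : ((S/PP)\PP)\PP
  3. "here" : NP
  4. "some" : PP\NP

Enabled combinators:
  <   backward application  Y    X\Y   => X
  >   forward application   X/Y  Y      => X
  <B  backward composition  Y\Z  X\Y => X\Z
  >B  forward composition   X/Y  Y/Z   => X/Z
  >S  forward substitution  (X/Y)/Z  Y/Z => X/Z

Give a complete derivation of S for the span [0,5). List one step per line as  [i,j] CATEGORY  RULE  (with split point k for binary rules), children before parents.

[0,1] PP  lex  "that"
[1,2] PP  lex  "river"
[2,3] ((S/PP)\PP)\PP  lex  "often"
[1,3] (S/PP)\PP  <  k=2
[0,3] S/PP  <  k=1
[3,4] NP  lex  "here"
[4,5] PP\NP  lex  "some"
[3,5] PP  <  k=4
[0,5] S  >  k=3

[0,5] S   >
  [0,3] S/PP   <
    [0,1] "that" : PP
    [1,3] (S/PP)\PP   <
      [1,2] "river" : PP
      [2,3] "often" : ((S/PP)\PP)\PP
  [3,5] PP   <
    [3,4] "here" : NP
    [4,5] "some" : PP\NP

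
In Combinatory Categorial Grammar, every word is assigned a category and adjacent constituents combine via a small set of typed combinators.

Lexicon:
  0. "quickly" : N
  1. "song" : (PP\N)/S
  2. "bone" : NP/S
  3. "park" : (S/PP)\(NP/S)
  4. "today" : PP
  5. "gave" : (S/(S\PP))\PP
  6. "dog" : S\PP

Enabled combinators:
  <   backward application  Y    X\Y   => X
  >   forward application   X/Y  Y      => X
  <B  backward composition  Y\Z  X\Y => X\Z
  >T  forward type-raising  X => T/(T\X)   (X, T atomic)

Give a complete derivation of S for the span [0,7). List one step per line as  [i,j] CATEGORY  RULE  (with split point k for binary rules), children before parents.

[0,1] N  lex  "quickly"
[1,2] (PP\N)/S  lex  "song"
[2,3] NP/S  lex  "bone"
[3,4] (S/PP)\(NP/S)  lex  "park"
[2,4] S/PP  <  k=3
[4,5] PP  lex  "today"
[2,5] S  >  k=4
[1,5] PP\N  >  k=2
[0,5] PP  <  k=1
[5,6] (S/(S\PP))\PP  lex  "gave"
[0,6] S/(S\PP)  <  k=5
[6,7] S\PP  lex  "dog"
[0,7] S  >  k=6

[0,7] S   >
  [0,6] S/(S\PP)   <
    [0,5] PP   <
      [0,1] "quickly" : N
      [1,5] PP\N   >
        [1,2] "song" : (PP\N)/S
        [2,5] S   >
          [2,4] S/PP   <
            [2,3] "bone" : NP/S
            [3,4] "park" : (S/PP)\(NP/S)
          [4,5] "today" : PP
    [5,6] "gave" : (S/(S\PP))\PP
  [6,7] "dog" : S\PP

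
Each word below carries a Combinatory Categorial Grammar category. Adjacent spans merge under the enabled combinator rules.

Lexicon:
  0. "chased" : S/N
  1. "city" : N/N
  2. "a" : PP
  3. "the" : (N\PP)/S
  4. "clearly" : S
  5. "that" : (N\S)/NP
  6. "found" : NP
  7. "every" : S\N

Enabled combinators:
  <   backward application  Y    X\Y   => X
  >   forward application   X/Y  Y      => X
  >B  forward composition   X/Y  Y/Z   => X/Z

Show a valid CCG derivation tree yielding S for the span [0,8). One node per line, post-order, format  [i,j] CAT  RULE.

[0,1] S/N  lex  "chased"
[1,2] N/N  lex  "city"
[0,2] S/N  >B  k=1
[2,3] PP  lex  "a"
[3,4] (N\PP)/S  lex  "the"
[4,5] S  lex  "clearly"
[3,5] N\PP  >  k=4
[2,5] N  <  k=3
[0,5] S  >  k=2
[5,6] (N\S)/NP  lex  "that"
[6,7] NP  lex  "found"
[5,7] N\S  >  k=6
[0,7] N  <  k=5
[7,8] S\N  lex  "every"
[0,8] S  <  k=7

[0,8] S   <
  [0,7] N   <
    [0,5] S   >
      [0,2] S/N   >B
        [0,1] "chased" : S/N
        [1,2] "city" : N/N
      [2,5] N   <
        [2,3] "a" : PP
        [3,5] N\PP   >
          [3,4] "the" : (N\PP)/S
          [4,5] "clearly" : S
    [5,7] N\S   >
      [5,6] "that" : (N\S)/NP
      [6,7] "found" : NP
  [7,8] "every" : S\N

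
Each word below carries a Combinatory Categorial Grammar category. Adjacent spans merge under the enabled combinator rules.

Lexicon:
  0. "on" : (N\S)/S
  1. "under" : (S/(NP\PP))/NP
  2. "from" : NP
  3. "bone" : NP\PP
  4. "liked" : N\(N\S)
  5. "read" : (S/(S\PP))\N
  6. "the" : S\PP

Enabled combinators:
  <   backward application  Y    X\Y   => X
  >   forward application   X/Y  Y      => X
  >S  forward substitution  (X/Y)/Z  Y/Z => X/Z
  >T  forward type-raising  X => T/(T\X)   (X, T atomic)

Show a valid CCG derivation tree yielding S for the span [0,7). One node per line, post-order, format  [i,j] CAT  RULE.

[0,7] S   >
  [0,6] S/(S\PP)   <
    [0,5] N   <
      [0,4] N\S   >
        [0,1] "on" : (N\S)/S
        [1,4] S   >
          [1,3] S/(NP\PP)   >
            [1,2] "under" : (S/(NP\PP))/NP
            [2,3] "from" : NP
          [3,4] "bone" : NP\PP
      [4,5] "liked" : N\(N\S)
    [5,6] "read" : (S/(S\PP))\N
  [6,7] "the" : S\PP

[0,1] (N\S)/S  lex  "on"
[1,2] (S/(NP\PP))/NP  lex  "under"
[2,3] NP  lex  "from"
[1,3] S/(NP\PP)  >  k=2
[3,4] NP\PP  lex  "bone"
[1,4] S  >  k=3
[0,4] N\S  >  k=1
[4,5] N\(N\S)  lex  "liked"
[0,5] N  <  k=4
[5,6] (S/(S\PP))\N  lex  "read"
[0,6] S/(S\PP)  <  k=5
[6,7] S\PP  lex  "the"
[0,7] S  >  k=6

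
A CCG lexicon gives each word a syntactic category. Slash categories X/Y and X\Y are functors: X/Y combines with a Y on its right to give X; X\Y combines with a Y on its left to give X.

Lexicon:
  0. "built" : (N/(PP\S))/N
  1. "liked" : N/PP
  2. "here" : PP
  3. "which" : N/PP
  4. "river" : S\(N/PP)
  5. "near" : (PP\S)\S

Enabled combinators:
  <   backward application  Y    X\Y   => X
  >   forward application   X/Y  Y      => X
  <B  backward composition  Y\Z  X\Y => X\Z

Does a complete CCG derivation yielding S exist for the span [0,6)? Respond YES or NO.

(N/(PP\S))/N N/PP PP N/PP S\(N/PP) (PP\S)\S
CKY chart[0,6] = {N}; S ∉ chart

NO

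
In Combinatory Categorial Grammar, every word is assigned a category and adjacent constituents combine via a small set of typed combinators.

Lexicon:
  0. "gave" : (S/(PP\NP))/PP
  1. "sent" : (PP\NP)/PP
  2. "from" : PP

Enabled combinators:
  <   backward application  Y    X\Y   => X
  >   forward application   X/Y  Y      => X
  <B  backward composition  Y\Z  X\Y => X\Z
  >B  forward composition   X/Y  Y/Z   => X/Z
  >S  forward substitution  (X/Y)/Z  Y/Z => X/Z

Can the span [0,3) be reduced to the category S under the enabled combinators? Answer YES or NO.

YES

[0,3] S   >
  [0,2] S/PP   >S
    [0,1] "gave" : (S/(PP\NP))/PP
    [1,2] "sent" : (PP\NP)/PP
  [2,3] "from" : PP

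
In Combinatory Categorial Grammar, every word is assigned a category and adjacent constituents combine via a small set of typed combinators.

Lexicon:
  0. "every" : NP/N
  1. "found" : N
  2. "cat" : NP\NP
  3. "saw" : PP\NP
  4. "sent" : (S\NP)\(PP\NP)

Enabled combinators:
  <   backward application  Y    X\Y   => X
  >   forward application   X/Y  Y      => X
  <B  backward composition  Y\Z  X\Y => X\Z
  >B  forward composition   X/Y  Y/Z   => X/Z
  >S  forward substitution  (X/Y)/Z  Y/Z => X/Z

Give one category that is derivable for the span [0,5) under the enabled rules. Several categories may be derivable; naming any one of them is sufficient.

S

[0,5] S   <
  [0,2] NP   >
    [0,1] "every" : NP/N
    [1,2] "found" : N
  [2,5] S\NP   <B
    [2,3] "cat" : NP\NP
    [3,5] S\NP   <
      [3,4] "saw" : PP\NP
      [4,5] "sent" : (S\NP)\(PP\NP)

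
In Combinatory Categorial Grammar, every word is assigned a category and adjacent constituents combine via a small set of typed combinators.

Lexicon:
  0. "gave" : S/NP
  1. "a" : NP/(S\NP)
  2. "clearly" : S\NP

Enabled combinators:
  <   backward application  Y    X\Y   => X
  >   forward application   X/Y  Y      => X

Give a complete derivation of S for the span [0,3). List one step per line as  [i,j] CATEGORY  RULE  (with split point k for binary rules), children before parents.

[0,3] S   >
  [0,1] "gave" : S/NP
  [1,3] NP   >
    [1,2] "a" : NP/(S\NP)
    [2,3] "clearly" : S\NP

[0,1] S/NP  lex  "gave"
[1,2] NP/(S\NP)  lex  "a"
[2,3] S\NP  lex  "clearly"
[1,3] NP  >  k=2
[0,3] S  >  k=1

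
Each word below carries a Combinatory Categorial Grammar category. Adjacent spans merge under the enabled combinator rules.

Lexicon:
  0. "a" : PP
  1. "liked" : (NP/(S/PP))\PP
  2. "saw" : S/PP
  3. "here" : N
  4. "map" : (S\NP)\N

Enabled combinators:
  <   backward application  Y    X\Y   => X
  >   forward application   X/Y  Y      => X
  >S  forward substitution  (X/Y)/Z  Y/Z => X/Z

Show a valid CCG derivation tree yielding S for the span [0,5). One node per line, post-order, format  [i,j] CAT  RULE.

[0,5] S   <
  [0,3] NP   >
    [0,2] NP/(S/PP)   <
      [0,1] "a" : PP
      [1,2] "liked" : (NP/(S/PP))\PP
    [2,3] "saw" : S/PP
  [3,5] S\NP   <
    [3,4] "here" : N
    [4,5] "map" : (S\NP)\N

[0,1] PP  lex  "a"
[1,2] (NP/(S/PP))\PP  lex  "liked"
[0,2] NP/(S/PP)  <  k=1
[2,3] S/PP  lex  "saw"
[0,3] NP  >  k=2
[3,4] N  lex  "here"
[4,5] (S\NP)\N  lex  "map"
[3,5] S\NP  <  k=4
[0,5] S  <  k=3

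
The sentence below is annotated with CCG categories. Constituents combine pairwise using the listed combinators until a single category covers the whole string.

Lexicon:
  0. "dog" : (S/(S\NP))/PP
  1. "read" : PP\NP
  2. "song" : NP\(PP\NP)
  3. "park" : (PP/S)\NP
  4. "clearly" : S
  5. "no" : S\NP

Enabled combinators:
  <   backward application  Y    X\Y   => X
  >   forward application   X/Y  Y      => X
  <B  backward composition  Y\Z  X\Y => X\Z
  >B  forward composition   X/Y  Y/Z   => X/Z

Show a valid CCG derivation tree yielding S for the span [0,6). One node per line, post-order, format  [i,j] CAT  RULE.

[0,6] S   >
  [0,5] S/(S\NP)   >
    [0,1] "dog" : (S/(S\NP))/PP
    [1,5] PP   >
      [1,4] PP/S   <
        [1,3] NP   <
          [1,2] "read" : PP\NP
          [2,3] "song" : NP\(PP\NP)
        [3,4] "park" : (PP/S)\NP
      [4,5] "clearly" : S
  [5,6] "no" : S\NP

[0,1] (S/(S\NP))/PP  lex  "dog"
[1,2] PP\NP  lex  "read"
[2,3] NP\(PP\NP)  lex  "song"
[1,3] NP  <  k=2
[3,4] (PP/S)\NP  lex  "park"
[1,4] PP/S  <  k=3
[4,5] S  lex  "clearly"
[1,5] PP  >  k=4
[0,5] S/(S\NP)  >  k=1
[5,6] S\NP  lex  "no"
[0,6] S  >  k=5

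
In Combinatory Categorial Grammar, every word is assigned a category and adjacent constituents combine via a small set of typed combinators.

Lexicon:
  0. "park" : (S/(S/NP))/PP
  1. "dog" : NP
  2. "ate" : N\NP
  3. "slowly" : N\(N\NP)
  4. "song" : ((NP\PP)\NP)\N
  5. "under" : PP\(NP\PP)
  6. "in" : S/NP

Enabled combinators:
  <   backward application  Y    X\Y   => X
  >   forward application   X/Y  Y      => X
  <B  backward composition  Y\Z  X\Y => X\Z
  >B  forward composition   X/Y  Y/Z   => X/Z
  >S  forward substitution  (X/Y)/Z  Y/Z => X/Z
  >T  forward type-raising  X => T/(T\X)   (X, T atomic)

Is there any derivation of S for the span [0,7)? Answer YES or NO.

YES

[0,7] S   >
  [0,6] S/(S/NP)   >
    [0,1] "park" : (S/(S/NP))/PP
    [1,6] PP   <
      [1,2] "dog" : NP
      [2,6] PP\NP   <B
        [2,5] (NP\PP)\NP   <
          [2,4] N   <
            [2,3] "ate" : N\NP
            [3,4] "slowly" : N\(N\NP)
          [4,5] "song" : ((NP\PP)\NP)\N
        [5,6] "under" : PP\(NP\PP)
  [6,7] "in" : S/NP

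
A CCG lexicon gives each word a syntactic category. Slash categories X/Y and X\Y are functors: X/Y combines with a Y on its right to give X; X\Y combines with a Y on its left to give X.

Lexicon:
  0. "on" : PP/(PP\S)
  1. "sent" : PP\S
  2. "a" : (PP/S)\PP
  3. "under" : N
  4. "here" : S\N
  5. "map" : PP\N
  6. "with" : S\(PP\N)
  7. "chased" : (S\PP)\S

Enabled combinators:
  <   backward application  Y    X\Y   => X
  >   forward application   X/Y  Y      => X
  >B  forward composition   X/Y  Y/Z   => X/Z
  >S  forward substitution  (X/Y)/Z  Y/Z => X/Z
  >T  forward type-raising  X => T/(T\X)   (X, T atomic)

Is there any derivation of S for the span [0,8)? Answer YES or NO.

[0,8] S   <
  [0,5] PP   >
    [0,3] PP/S   <
      [0,2] PP   >
        [0,1] "on" : PP/(PP\S)
        [1,2] "sent" : PP\S
      [2,3] "a" : (PP/S)\PP
    [3,5] S   >
      [3,4] S/(S\N)   >T
        [3,4] "under" : N
      [4,5] "here" : S\N
  [5,8] S\PP   <
    [5,7] S   <
      [5,6] "map" : PP\N
      [6,7] "with" : S\(PP\N)
    [7,8] "chased" : (S\PP)\S

YES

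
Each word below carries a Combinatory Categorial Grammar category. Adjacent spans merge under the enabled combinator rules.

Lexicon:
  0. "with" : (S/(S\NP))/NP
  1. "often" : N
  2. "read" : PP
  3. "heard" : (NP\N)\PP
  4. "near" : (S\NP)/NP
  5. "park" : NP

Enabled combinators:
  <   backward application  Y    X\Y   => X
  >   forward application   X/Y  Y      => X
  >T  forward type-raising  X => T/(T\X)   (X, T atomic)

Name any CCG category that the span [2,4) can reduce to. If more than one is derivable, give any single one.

[0,6] S   >
  [0,4] S/(S\NP)   >
    [0,1] "with" : (S/(S\NP))/NP
    [1,4] NP   <
      [1,2] "often" : N
      [2,4] NP\N   <
        [2,3] "read" : PP
        [3,4] "heard" : (NP\N)\PP
  [4,6] S\NP   >
    [4,5] "near" : (S\NP)/NP
    [5,6] "park" : NP

NP\N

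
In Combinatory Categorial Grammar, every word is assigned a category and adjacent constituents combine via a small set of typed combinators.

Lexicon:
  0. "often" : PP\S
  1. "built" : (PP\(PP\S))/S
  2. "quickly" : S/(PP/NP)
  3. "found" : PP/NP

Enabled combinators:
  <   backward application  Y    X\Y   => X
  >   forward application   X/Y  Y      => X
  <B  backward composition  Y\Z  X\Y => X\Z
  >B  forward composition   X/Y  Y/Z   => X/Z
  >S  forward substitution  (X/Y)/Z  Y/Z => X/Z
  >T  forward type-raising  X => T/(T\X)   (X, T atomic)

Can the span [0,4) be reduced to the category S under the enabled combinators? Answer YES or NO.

PP\S (PP\(PP\S))/S S/(PP/NP) PP/NP
CKY chart[0,4] = {N/(N\PP), NP/(NP\PP), PP, PP/(PP\PP), S/(S\PP)}; S ∉ chart

NO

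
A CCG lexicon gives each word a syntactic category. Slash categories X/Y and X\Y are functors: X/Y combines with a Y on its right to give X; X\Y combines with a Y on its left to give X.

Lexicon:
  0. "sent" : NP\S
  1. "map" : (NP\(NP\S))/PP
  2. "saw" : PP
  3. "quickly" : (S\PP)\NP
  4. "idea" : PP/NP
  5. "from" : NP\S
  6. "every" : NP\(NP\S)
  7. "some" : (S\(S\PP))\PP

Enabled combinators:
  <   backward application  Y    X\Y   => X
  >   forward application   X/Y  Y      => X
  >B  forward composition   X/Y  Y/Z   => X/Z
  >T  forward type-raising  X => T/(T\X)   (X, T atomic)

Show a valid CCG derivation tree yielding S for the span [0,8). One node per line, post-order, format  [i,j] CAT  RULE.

[0,1] NP\S  lex  "sent"
[1,2] (NP\(NP\S))/PP  lex  "map"
[2,3] PP  lex  "saw"
[1,3] NP\(NP\S)  >  k=2
[0,3] NP  <  k=1
[3,4] (S\PP)\NP  lex  "quickly"
[0,4] S\PP  <  k=3
[4,5] PP/NP  lex  "idea"
[5,6] NP\S  lex  "from"
[6,7] NP\(NP\S)  lex  "every"
[5,7] NP  <  k=6
[4,7] PP  >  k=5
[7,8] (S\(S\PP))\PP  lex  "some"
[4,8] S\(S\PP)  <  k=7
[0,8] S  <  k=4

[0,8] S   <
  [0,4] S\PP   <
    [0,3] NP   <
      [0,1] "sent" : NP\S
      [1,3] NP\(NP\S)   >
        [1,2] "map" : (NP\(NP\S))/PP
        [2,3] "saw" : PP
    [3,4] "quickly" : (S\PP)\NP
  [4,8] S\(S\PP)   <
    [4,7] PP   >
      [4,5] "idea" : PP/NP
      [5,7] NP   <
        [5,6] "from" : NP\S
        [6,7] "every" : NP\(NP\S)
    [7,8] "some" : (S\(S\PP))\PP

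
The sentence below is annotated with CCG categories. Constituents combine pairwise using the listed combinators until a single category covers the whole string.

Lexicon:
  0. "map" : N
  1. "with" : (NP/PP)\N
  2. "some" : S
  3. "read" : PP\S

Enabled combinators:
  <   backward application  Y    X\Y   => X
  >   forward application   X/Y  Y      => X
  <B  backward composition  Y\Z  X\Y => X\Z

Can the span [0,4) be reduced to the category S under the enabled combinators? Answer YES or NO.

NO

N (NP/PP)\N S PP\S
CKY chart[0,4] = {NP}; S ∉ chart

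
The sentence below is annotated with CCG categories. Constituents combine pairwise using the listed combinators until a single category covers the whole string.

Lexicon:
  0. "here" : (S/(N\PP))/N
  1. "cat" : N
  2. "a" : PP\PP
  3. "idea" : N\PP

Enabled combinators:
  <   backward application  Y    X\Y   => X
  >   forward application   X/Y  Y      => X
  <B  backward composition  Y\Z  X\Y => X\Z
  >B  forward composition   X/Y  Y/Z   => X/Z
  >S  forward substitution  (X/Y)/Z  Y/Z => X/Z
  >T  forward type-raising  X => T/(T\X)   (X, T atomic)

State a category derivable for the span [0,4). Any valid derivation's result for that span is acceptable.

S

[0,4] S   >
  [0,2] S/(N\PP)   >
    [0,1] "here" : (S/(N\PP))/N
    [1,2] "cat" : N
  [2,4] N\PP   <B
    [2,3] "a" : PP\PP
    [3,4] "idea" : N\PP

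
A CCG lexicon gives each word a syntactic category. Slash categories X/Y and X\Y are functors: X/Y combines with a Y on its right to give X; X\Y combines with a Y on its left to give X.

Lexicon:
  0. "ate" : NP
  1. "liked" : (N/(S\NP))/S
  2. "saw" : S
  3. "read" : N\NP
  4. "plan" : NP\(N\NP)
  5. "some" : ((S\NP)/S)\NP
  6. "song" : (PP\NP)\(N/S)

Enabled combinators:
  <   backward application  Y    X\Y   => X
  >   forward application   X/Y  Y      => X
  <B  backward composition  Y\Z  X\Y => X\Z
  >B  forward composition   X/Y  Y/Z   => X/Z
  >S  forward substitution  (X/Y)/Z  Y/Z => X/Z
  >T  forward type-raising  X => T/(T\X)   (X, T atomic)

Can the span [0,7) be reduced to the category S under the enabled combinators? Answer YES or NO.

NP (N/(S\NP))/S S N\NP NP\(N\NP) ((S\NP)/S)\NP (PP\NP)\(N/S)
CKY chart[0,7] = {N/(N\PP), NP/(NP\PP), PP, PP/(PP\PP), S/(S\PP)}; S ∉ chart

NO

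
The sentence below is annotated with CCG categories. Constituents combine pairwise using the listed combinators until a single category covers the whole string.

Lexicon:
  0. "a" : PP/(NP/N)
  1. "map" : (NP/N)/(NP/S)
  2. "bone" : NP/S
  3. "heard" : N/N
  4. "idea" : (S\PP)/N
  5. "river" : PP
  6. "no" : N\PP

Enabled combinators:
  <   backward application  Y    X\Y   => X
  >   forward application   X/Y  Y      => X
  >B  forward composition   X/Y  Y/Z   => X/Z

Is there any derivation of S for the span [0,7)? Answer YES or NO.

YES

[0,7] S   <
  [0,4] PP   >
    [0,1] "a" : PP/(NP/N)
    [1,4] NP/N   >B
      [1,3] NP/N   >
        [1,2] "map" : (NP/N)/(NP/S)
        [2,3] "bone" : NP/S
      [3,4] "heard" : N/N
  [4,7] S\PP   >
    [4,5] "idea" : (S\PP)/N
    [5,7] N   <
      [5,6] "river" : PP
      [6,7] "no" : N\PP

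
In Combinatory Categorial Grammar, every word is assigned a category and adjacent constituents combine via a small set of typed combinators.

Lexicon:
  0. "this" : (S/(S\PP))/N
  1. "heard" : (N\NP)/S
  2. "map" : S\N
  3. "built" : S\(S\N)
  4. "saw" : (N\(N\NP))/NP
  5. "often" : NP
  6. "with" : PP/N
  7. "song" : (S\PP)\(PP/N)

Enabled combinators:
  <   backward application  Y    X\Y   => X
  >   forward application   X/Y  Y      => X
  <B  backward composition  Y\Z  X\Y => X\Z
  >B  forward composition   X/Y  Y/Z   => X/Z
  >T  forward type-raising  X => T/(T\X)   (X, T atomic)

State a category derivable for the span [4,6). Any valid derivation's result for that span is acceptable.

[0,8] S   >
  [0,6] S/(S\PP)   >
    [0,1] "this" : (S/(S\PP))/N
    [1,6] N   <
      [1,4] N\NP   >
        [1,2] "heard" : (N\NP)/S
        [2,4] S   <
          [2,3] "map" : S\N
          [3,4] "built" : S\(S\N)
      [4,6] N\(N\NP)   >
        [4,5] "saw" : (N\(N\NP))/NP
        [5,6] "often" : NP
  [6,8] S\PP   <
    [6,7] "with" : PP/N
    [7,8] "song" : (S\PP)\(PP/N)

N\(N\NP)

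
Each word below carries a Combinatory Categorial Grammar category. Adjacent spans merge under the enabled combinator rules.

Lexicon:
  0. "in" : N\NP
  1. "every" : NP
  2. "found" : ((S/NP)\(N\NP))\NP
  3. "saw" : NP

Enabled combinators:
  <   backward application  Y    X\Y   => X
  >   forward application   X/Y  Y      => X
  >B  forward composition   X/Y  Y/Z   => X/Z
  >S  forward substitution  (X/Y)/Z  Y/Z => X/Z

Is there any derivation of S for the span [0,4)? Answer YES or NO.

YES

[0,4] S   >
  [0,3] S/NP   <
    [0,1] "in" : N\NP
    [1,3] (S/NP)\(N\NP)   <
      [1,2] "every" : NP
      [2,3] "found" : ((S/NP)\(N\NP))\NP
  [3,4] "saw" : NP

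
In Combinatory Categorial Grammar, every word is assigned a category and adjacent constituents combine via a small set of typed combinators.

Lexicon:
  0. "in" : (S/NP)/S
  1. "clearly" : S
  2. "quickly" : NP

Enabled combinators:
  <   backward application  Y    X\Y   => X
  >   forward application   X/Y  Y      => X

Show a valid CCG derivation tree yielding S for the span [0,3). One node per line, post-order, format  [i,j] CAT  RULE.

[0,3] S   >
  [0,2] S/NP   >
    [0,1] "in" : (S/NP)/S
    [1,2] "clearly" : S
  [2,3] "quickly" : NP

[0,1] (S/NP)/S  lex  "in"
[1,2] S  lex  "clearly"
[0,2] S/NP  >  k=1
[2,3] NP  lex  "quickly"
[0,3] S  >  k=2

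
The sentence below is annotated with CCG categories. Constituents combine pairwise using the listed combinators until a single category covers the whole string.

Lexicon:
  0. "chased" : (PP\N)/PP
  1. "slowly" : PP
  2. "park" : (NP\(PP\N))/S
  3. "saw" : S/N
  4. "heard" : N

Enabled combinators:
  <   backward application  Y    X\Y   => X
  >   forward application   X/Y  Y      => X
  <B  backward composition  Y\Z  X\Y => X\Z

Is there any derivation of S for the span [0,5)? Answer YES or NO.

(PP\N)/PP PP (NP\(PP\N))/S S/N N
CKY chart[0,5] = {NP}; S ∉ chart

NO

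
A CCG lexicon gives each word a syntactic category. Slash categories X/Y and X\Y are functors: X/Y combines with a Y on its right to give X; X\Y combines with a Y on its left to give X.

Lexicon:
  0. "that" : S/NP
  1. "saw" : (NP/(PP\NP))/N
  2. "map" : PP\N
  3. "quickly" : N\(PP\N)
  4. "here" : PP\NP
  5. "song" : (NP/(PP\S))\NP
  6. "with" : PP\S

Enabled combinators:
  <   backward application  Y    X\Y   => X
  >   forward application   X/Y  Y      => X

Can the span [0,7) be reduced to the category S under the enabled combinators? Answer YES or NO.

[0,7] S   >
  [0,1] "that" : S/NP
  [1,7] NP   >
    [1,6] NP/(PP\S)   <
      [1,5] NP   >
        [1,4] NP/(PP\NP)   >
          [1,2] "saw" : (NP/(PP\NP))/N
          [2,4] N   <
            [2,3] "map" : PP\N
            [3,4] "quickly" : N\(PP\N)
        [4,5] "here" : PP\NP
      [5,6] "song" : (NP/(PP\S))\NP
    [6,7] "with" : PP\S

YES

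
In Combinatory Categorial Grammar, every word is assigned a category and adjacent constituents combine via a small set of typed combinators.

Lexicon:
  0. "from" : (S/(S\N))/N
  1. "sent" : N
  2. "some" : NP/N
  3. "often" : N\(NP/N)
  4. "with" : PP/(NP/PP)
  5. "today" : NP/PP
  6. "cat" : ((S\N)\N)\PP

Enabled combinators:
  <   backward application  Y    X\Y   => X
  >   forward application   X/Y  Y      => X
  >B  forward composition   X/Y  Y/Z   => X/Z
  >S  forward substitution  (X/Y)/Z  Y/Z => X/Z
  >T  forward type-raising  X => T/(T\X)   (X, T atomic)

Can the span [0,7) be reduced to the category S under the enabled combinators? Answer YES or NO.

[0,7] S   >
  [0,2] S/(S\N)   >
    [0,1] "from" : (S/(S\N))/N
    [1,2] "sent" : N
  [2,7] S\N   <
    [2,4] N   <
      [2,3] "some" : NP/N
      [3,4] "often" : N\(NP/N)
    [4,7] (S\N)\N   <
      [4,6] PP   >
        [4,5] "with" : PP/(NP/PP)
        [5,6] "today" : NP/PP
      [6,7] "cat" : ((S\N)\N)\PP

YES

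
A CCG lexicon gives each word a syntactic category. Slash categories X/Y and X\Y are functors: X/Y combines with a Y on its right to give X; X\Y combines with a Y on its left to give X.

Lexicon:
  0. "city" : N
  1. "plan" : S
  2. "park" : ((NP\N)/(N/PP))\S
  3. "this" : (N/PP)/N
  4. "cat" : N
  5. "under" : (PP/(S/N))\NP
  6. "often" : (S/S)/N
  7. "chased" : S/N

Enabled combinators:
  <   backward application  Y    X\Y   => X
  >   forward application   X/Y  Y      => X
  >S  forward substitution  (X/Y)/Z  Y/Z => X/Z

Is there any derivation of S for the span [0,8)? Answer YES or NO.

N S ((NP\N)/(N/PP))\S (N/PP)/N N (PP/(S/N))\NP (S/S)/N S/N
CKY chart[0,8] = {PP}; S ∉ chart

NO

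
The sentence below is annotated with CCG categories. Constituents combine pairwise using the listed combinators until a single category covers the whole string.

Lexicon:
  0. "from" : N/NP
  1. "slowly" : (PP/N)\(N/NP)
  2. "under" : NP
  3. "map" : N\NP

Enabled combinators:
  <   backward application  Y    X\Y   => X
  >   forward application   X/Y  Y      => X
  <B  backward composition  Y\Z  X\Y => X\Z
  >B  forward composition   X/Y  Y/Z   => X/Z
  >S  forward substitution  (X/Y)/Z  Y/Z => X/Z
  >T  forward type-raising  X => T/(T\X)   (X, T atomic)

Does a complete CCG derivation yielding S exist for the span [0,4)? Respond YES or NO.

NO

N/NP (PP/N)\(N/NP) NP N\NP
CKY chart[0,4] = {N/(N\PP), NP/(NP\PP), PP, PP/(N\N), PP/(PP\PP), S/(S\PP)}; S ∉ chart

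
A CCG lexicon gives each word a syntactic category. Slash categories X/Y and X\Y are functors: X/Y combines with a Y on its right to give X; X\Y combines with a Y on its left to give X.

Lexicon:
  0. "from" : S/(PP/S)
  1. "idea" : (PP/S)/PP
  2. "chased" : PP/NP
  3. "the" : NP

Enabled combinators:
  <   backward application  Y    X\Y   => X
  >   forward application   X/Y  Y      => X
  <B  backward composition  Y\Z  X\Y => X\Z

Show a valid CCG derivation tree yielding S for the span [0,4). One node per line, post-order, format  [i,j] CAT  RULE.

[0,4] S   >
  [0,1] "from" : S/(PP/S)
  [1,4] PP/S   >
    [1,2] "idea" : (PP/S)/PP
    [2,4] PP   >
      [2,3] "chased" : PP/NP
      [3,4] "the" : NP

[0,1] S/(PP/S)  lex  "from"
[1,2] (PP/S)/PP  lex  "idea"
[2,3] PP/NP  lex  "chased"
[3,4] NP  lex  "the"
[2,4] PP  >  k=3
[1,4] PP/S  >  k=2
[0,4] S  >  k=1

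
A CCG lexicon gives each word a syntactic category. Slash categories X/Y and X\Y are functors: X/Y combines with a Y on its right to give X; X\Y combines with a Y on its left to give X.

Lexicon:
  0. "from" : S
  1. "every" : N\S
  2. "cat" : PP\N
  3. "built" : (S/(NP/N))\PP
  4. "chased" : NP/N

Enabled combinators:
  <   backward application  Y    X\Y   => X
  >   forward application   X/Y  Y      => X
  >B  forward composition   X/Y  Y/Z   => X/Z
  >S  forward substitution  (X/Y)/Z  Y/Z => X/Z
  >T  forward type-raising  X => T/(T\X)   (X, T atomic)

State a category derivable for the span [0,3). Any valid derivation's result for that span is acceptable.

PP

[0,5] S   >
  [0,4] S/(NP/N)   <
    [0,3] PP   <
      [0,2] N   <
        [0,1] "from" : S
        [1,2] "every" : N\S
      [2,3] "cat" : PP\N
    [3,4] "built" : (S/(NP/N))\PP
  [4,5] "chased" : NP/N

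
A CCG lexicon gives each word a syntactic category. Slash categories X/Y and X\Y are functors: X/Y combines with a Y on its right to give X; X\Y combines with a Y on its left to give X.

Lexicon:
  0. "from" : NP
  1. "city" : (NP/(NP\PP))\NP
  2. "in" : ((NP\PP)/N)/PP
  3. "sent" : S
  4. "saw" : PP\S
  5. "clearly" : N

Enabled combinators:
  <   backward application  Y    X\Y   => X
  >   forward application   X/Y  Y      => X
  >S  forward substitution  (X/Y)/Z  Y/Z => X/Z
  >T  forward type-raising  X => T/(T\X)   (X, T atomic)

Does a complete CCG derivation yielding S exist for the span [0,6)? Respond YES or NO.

NP (NP/(NP\PP))\NP ((NP\PP)/N)/PP S PP\S N
CKY chart[0,6] = {N/(N\NP), NP, NP/(NP\NP), PP/(PP\NP), S/(S\NP)}; S ∉ chart

NO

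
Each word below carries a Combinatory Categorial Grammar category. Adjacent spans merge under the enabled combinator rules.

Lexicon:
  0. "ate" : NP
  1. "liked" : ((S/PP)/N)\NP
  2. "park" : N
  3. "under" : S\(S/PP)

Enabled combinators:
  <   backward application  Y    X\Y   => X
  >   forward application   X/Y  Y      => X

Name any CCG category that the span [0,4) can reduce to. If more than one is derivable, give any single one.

S

[0,4] S   <
  [0,3] S/PP   >
    [0,2] (S/PP)/N   <
      [0,1] "ate" : NP
      [1,2] "liked" : ((S/PP)/N)\NP
    [2,3] "park" : N
  [3,4] "under" : S\(S/PP)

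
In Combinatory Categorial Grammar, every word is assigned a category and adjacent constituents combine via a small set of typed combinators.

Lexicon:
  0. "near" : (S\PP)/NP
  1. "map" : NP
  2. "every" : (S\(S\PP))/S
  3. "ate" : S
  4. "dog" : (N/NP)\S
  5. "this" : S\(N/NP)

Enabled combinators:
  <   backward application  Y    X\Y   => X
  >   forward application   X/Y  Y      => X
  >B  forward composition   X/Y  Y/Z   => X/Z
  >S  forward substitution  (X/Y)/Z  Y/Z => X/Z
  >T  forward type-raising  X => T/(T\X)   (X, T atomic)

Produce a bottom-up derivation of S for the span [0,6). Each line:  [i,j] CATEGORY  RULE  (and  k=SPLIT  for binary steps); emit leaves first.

[0,1] (S\PP)/NP  lex  "near"
[1,2] NP  lex  "map"
[0,2] S\PP  >  k=1
[2,3] (S\(S\PP))/S  lex  "every"
[3,4] S  lex  "ate"
[4,5] (N/NP)\S  lex  "dog"
[3,5] N/NP  <  k=4
[5,6] S\(N/NP)  lex  "this"
[3,6] S  <  k=5
[2,6] S\(S\PP)  >  k=3
[0,6] S  <  k=2

[0,6] S   <
  [0,2] S\PP   >
    [0,1] "near" : (S\PP)/NP
    [1,2] "map" : NP
  [2,6] S\(S\PP)   >
    [2,3] "every" : (S\(S\PP))/S
    [3,6] S   <
      [3,5] N/NP   <
        [3,4] "ate" : S
        [4,5] "dog" : (N/NP)\S
      [5,6] "this" : S\(N/NP)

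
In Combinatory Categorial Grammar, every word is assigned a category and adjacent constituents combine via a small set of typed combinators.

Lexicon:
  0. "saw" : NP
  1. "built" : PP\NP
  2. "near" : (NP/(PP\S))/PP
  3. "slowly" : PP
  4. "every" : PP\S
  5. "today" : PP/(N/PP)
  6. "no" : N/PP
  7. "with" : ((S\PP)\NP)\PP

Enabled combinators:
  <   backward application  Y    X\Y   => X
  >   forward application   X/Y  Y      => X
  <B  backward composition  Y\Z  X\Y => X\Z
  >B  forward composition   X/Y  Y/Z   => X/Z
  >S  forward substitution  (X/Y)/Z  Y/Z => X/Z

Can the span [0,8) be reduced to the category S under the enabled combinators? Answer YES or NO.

YES

[0,8] S   <
  [0,2] PP   <
    [0,1] "saw" : NP
    [1,2] "built" : PP\NP
  [2,8] S\PP   <
    [2,5] NP   >
      [2,4] NP/(PP\S)   >
        [2,3] "near" : (NP/(PP\S))/PP
        [3,4] "slowly" : PP
      [4,5] "every" : PP\S
    [5,8] (S\PP)\NP   <
      [5,7] PP   >
        [5,6] "today" : PP/(N/PP)
        [6,7] "no" : N/PP
      [7,8] "with" : ((S\PP)\NP)\PP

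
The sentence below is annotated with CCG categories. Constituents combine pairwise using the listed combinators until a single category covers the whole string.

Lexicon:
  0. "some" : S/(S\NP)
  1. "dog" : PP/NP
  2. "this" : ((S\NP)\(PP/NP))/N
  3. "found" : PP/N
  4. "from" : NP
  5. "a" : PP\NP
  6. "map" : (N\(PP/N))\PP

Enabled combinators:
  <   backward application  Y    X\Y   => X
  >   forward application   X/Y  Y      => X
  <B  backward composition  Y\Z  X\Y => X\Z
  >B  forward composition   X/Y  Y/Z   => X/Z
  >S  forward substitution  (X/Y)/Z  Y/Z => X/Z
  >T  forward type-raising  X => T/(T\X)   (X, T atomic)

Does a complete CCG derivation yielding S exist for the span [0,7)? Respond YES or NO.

YES

[0,7] S   >
  [0,1] "some" : S/(S\NP)
  [1,7] S\NP   <
    [1,2] "dog" : PP/NP
    [2,7] (S\NP)\(PP/NP)   >
      [2,3] "this" : ((S\NP)\(PP/NP))/N
      [3,7] N   <
        [3,4] "found" : PP/N
        [4,7] N\(PP/N)   <
          [4,6] PP   <
            [4,5] "from" : NP
            [5,6] "a" : PP\NP
          [6,7] "map" : (N\(PP/N))\PP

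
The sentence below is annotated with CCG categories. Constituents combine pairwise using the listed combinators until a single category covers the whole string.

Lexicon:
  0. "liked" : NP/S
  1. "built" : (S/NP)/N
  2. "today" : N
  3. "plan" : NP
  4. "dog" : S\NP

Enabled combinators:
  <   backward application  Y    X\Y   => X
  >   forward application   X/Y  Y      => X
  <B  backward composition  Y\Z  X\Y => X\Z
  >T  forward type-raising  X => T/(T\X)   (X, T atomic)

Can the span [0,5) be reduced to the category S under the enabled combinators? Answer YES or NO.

[0,5] S   <
  [0,4] NP   >
    [0,1] "liked" : NP/S
    [1,4] S   >
      [1,3] S/NP   >
        [1,2] "built" : (S/NP)/N
        [2,3] "today" : N
      [3,4] "plan" : NP
  [4,5] "dog" : S\NP

YES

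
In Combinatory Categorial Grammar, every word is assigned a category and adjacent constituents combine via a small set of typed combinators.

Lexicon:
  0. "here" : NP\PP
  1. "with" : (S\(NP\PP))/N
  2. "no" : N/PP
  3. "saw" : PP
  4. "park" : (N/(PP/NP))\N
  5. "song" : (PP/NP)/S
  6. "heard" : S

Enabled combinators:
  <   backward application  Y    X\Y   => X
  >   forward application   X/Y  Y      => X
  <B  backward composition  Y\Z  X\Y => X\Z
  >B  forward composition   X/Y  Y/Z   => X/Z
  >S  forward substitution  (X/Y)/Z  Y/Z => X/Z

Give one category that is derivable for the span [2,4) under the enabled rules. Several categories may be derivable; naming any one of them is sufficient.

[0,7] S   <
  [0,1] "here" : NP\PP
  [1,7] S\(NP\PP)   >
    [1,2] "with" : (S\(NP\PP))/N
    [2,7] N   >
      [2,5] N/(PP/NP)   <
        [2,4] N   >
          [2,3] "no" : N/PP
          [3,4] "saw" : PP
        [4,5] "park" : (N/(PP/NP))\N
      [5,7] PP/NP   >
        [5,6] "song" : (PP/NP)/S
        [6,7] "heard" : S

N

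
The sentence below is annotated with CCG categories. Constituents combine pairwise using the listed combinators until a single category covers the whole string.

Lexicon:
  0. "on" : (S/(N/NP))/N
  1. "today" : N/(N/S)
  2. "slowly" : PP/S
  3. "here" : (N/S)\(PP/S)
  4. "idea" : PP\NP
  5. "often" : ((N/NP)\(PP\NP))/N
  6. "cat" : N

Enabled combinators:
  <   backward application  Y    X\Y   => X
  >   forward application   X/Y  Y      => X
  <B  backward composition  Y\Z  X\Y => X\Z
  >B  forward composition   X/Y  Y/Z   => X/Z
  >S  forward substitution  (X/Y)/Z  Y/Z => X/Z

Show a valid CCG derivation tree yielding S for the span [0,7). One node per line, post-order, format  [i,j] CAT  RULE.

[0,1] (S/(N/NP))/N  lex  "on"
[1,2] N/(N/S)  lex  "today"
[2,3] PP/S  lex  "slowly"
[3,4] (N/S)\(PP/S)  lex  "here"
[2,4] N/S  <  k=3
[1,4] N  >  k=2
[0,4] S/(N/NP)  >  k=1
[4,5] PP\NP  lex  "idea"
[5,6] ((N/NP)\(PP\NP))/N  lex  "often"
[6,7] N  lex  "cat"
[5,7] (N/NP)\(PP\NP)  >  k=6
[4,7] N/NP  <  k=5
[0,7] S  >  k=4

[0,7] S   >
  [0,4] S/(N/NP)   >
    [0,1] "on" : (S/(N/NP))/N
    [1,4] N   >
      [1,2] "today" : N/(N/S)
      [2,4] N/S   <
        [2,3] "slowly" : PP/S
        [3,4] "here" : (N/S)\(PP/S)
  [4,7] N/NP   <
    [4,5] "idea" : PP\NP
    [5,7] (N/NP)\(PP\NP)   >
      [5,6] "often" : ((N/NP)\(PP\NP))/N
      [6,7] "cat" : N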